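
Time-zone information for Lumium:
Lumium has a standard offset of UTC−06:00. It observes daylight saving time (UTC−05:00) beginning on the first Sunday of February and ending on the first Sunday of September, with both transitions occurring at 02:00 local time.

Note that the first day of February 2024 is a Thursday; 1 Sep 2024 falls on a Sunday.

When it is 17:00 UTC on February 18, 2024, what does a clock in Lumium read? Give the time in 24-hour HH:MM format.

1 February 2024 is a Thursday, so the first Sunday is February 4.
1 September 2024 is a Sunday, so the first Sunday is September 1.
At the standard offset (UTC−06:00), 17:00 UTC − 6h = 11:00 Lumium standard time.
The standard-time date in Lumium, February 18, 2024, lies within the daylight-saving period (4 February – 1 September), so Lumium is on daylight time, UTC−05:00.
17:00 UTC − 5h = 12:00 local.

12:00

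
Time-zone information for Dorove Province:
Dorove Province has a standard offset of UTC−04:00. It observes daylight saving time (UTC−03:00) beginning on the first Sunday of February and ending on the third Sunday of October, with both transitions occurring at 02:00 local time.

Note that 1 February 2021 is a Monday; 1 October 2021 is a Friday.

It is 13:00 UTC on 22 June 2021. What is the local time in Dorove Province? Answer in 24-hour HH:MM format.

10:00

1 February 2021 is a Monday, so the first Sunday is February 7.
1 October 2021 is a Friday, so the first Sunday is October 3 and the third is October 17.
At the standard offset (UTC−04:00), 13:00 UTC − 4h = 09:00 Dorove Province standard time.
The standard-time date in Dorove Province, 22 June 2021, lies within the daylight-saving period (7 February – 17 October), so Dorove Province is on daylight time, UTC−03:00.
13:00 UTC − 3h = 10:00 local.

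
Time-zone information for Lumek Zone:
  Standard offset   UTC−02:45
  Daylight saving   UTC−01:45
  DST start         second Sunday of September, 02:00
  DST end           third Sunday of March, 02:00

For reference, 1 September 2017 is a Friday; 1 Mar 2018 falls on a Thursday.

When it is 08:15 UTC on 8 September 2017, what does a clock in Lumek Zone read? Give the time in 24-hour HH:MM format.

1 September 2017 is a Friday, so the first Sunday is September 3 and the second is September 10.
1 March 2018 is a Thursday, so the first Sunday is March 4 and the third is March 18.
At the standard offset (UTC−02:45), 08:15 UTC − 2h45m = 05:30 Lumek Zone standard time.
Daylight saving runs 10 September 2017 – 18 March 2018; the standard-time date in Lumek Zone, 8 September 2017, is outside that window, so Lumek Zone is on standard time at UTC−02:45.
08:15 UTC − 2h45m = 05:30 local.

05:30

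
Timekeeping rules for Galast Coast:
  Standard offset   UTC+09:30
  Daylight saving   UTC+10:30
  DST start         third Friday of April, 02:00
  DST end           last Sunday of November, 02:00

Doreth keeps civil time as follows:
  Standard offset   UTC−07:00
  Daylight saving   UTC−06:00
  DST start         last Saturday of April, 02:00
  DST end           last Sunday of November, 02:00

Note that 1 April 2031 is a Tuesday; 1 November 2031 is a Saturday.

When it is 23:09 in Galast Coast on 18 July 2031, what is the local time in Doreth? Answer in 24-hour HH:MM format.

1 April 2031 is a Tuesday, so the first Friday is April 4 and the third is April 18.
1 November 2031 is a Saturday, so Sundays fall on 2, 9, 16, 23, 30; the last is November 30.
18 July 2031 falls between 18 April and 30 November, so daylight saving is in effect and Galast Coast is at UTC+10:30.
23:09 Galast Coast − 10h30m = 12:39 UTC.
1 April 2031 is a Tuesday, so Saturdays fall on 5, 12, 19, 26; the last is April 26.
1 November 2031 is a Saturday, so Sundays fall on 2, 9, 16, 23, 30; the last is November 30.
At the standard offset (UTC−07:00), 12:39 UTC − 7h = 05:39 Doreth standard time.
Daylight saving runs 26 April – 30 November; the standard-time date in Doreth, 18 July 2031, is inside that window, so Doreth is at UTC−06:00.
12:39 UTC − 6h = 06:39 Doreth.

06:39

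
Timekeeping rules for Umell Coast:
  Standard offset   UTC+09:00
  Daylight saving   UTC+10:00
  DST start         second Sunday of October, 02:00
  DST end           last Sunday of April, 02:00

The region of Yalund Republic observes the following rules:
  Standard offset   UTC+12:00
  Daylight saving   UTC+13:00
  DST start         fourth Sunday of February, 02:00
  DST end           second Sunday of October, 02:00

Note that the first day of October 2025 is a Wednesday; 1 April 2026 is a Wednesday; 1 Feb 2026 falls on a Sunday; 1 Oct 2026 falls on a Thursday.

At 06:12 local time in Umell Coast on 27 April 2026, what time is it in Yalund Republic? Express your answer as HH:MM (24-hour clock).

10:12

1 October 2025 is a Wednesday, so the first Sunday is October 5 and the second is October 12.
1 April 2026 is a Wednesday, so Sundays fall on 5, 12, 19, 26; the last is April 26.
Daylight saving runs 12 October 2025 – 26 April 2026; 27 April 2026 is outside that window, so Umell Coast is on standard time at UTC+09:00.
06:12 Umell Coast − 9h = 21:12 UTC (rolling into the previous day, 26 April 2026).
1 February 2026 is a Sunday, so the first Sunday is February 1 and the fourth is February 22.
1 October 2026 is a Thursday, so the first Sunday is October 4 and the second is October 11.
At the standard offset (UTC+12:00), 21:12 UTC + 12h = 09:12 Yalund Republic standard time (rolling into the next day, 27 April 2026).
The standard-time date in Yalund Republic, 27 April 2026, falls between 22 February and 11 October, so daylight saving is in effect and Yalund Republic is at UTC+13:00.
21:12 UTC + 13h = 10:12 Yalund Republic (rolling into the next day, 27 April 2026).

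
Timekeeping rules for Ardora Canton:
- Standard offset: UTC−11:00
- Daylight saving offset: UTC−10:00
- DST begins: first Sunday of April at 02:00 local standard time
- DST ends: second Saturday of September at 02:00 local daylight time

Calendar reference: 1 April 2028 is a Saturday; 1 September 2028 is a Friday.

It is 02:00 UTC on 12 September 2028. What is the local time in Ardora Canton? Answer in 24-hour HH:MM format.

15:00

1 April 2028 is a Saturday, so the first Sunday is April 2.
1 September 2028 is a Friday, so the first Saturday is September 2 and the second is September 9.
At the standard offset (UTC−11:00), 02:00 UTC − 11h = 15:00 Ardora Canton standard time (rolling into the previous day, 11 September 2028).
The standard-time date in Ardora Canton, 11 September 2028, is outside the daylight-saving period (2 April – 9 September), so Ardora Canton is on standard time, UTC−11:00.
02:00 UTC − 11h = 15:00 local (rolling into the previous day, 11 September 2028).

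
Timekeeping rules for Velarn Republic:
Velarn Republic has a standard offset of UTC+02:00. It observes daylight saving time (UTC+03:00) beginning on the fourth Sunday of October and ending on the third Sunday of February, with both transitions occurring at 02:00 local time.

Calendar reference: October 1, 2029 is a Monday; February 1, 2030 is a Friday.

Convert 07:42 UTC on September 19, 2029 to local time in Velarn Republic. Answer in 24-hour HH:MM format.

09:42

1 October 2029 is a Monday, so the first Sunday is October 7 and the fourth is October 28.
1 February 2030 is a Friday, so the first Sunday is February 3 and the third is February 17.
At the standard offset (UTC+02:00), 07:42 UTC + 2h = 09:42 Velarn Republic standard time.
Daylight saving runs 28 October 2029 – 17 February 2030; the standard-time date in Velarn Republic, September 19, 2029, is outside that window, so Velarn Republic is on standard time at UTC+02:00.
07:42 UTC + 2h = 09:42 local.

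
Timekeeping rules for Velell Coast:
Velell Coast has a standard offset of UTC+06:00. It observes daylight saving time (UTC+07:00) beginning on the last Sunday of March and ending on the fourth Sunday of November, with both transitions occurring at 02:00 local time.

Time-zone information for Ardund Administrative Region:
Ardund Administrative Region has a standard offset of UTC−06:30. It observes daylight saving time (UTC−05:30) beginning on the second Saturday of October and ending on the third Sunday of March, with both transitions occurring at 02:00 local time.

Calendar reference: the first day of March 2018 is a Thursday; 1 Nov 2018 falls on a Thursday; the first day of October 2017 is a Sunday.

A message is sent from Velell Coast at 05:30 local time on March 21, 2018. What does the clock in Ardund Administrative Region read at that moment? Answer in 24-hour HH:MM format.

17:00

1 March 2018 is a Thursday, so Sundays fall on 4, 11, 18, 25; the last is March 25.
1 November 2018 is a Thursday, so the first Sunday is November 4 and the fourth is November 25.
March 21, 2018 is outside the daylight-saving period (25 March – 25 November), so Velell Coast is on standard time, UTC+06:00.
05:30 Velell Coast − 6h = 23:30 UTC (rolling into the previous day, 20 March 2018).
1 October 2017 is a Sunday, so the first Saturday is October 7 and the second is October 14.
1 March 2018 is a Thursday, so the first Sunday is March 4 and the third is March 18.
At the standard offset (UTC−06:30), 23:30 UTC − 6h30m = 17:00 Ardund Administrative Region standard time.
The standard-time date in Ardund Administrative Region, March 20, 2018, does not fall between 14 October 2017 and 18 March 2018, so daylight saving is not in effect and Ardund Administrative Region is at UTC−06:30.
23:30 UTC − 6h30m = 17:00 Ardund Administrative Region.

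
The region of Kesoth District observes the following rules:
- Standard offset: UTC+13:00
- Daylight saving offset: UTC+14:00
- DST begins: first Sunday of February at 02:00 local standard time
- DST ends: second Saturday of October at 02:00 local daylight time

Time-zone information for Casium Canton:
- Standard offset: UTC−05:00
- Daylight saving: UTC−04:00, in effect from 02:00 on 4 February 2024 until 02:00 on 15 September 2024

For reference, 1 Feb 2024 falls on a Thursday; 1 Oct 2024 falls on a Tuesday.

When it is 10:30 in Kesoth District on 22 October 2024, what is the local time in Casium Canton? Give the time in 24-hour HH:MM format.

16:30

1 February 2024 is a Thursday, so the first Sunday is February 4.
1 October 2024 is a Tuesday, so the first Saturday is October 5 and the second is October 12.
22 October 2024 is outside the daylight-saving period (4 February – 12 October), so Kesoth District is on standard time, UTC+13:00.
10:30 Kesoth District − 13h = 21:30 UTC (rolling into the previous day, 21 October 2024).
At the standard offset (UTC−05:00), 21:30 UTC − 5h = 16:30 Casium Canton standard time.
The standard-time date in Casium Canton, 21 October 2024, does not fall between 4 February and 15 September, so daylight saving is not in effect and Casium Canton is at UTC−05:00.
21:30 UTC − 5h = 16:30 Casium Canton.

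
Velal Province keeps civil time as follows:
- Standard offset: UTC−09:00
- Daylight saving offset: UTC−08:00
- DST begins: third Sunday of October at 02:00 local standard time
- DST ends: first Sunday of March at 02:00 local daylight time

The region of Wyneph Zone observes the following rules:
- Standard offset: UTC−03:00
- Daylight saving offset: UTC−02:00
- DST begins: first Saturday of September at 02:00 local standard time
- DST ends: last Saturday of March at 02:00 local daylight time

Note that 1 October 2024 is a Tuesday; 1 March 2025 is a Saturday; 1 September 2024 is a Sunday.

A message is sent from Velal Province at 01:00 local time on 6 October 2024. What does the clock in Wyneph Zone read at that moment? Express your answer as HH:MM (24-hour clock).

1 October 2024 is a Tuesday, so the first Sunday is October 6 and the third is October 20.
1 March 2025 is a Saturday, so the first Sunday is March 2.
6 October 2024 does not fall between 20 October 2024 and 2 March 2025, so daylight saving is not in effect and Velal Province is at UTC−09:00.
01:00 Velal Province + 9h = 10:00 UTC.
1 September 2024 is a Sunday, so the first Saturday is September 7.
1 March 2025 is a Saturday, so Saturdays fall on 1, 8, 15, 22, 29; the last is March 29.
At the standard offset (UTC−03:00), 10:00 UTC − 3h = 07:00 Wyneph Zone standard time.
Daylight saving runs 7 September 2024 – 29 March 2025; the standard-time date in Wyneph Zone, 6 October 2024, is inside that window, so Wyneph Zone is at UTC−02:00.
10:00 UTC − 2h = 08:00 Wyneph Zone.

08:00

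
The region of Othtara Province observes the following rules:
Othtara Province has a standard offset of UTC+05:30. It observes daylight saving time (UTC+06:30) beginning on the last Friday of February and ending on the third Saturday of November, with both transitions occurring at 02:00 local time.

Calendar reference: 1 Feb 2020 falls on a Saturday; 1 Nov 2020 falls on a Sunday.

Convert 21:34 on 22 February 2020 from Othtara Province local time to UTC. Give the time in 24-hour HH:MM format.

16:04

1 February 2020 is a Saturday, so Fridays fall on 7, 14, 21, 28; the last is February 28.
1 November 2020 is a Sunday, so the first Saturday is November 7 and the third is November 21.
22 February 2020 does not fall between 28 February and 21 November, so daylight saving is not in effect and Othtara Province is at UTC+05:30.
21:34 local − 5h30m = 16:04 UTC.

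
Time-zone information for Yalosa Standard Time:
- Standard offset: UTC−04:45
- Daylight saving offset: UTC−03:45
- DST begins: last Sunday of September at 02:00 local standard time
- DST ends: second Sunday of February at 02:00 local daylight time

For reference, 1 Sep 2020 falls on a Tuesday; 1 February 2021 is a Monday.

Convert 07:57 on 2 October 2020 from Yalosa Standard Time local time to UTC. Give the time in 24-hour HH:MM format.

11:42

1 September 2020 is a Tuesday, so Sundays fall on 6, 13, 20, 27; the last is September 27.
1 February 2021 is a Monday, so the first Sunday is February 7 and the second is February 14.
2 October 2020 lies within the daylight-saving period (27 September 2020 – 14 February 2021), so Yalosa Standard Time is on daylight time, UTC−03:45.
07:57 local + 3h45m = 11:42 UTC.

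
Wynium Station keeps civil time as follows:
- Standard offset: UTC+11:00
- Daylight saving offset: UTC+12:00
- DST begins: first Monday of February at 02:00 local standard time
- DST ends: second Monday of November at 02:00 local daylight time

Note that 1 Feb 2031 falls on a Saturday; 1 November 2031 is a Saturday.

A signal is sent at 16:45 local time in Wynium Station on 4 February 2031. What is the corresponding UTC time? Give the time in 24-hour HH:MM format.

04:45

1 February 2031 is a Saturday, so the first Monday is February 3.
1 November 2031 is a Saturday, so the first Monday is November 3 and the second is November 10.
Daylight saving runs 3 February – 10 November; 4 February 2031 is inside that window, so Wynium Station is at UTC+12:00.
16:45 local − 12h = 04:45 UTC.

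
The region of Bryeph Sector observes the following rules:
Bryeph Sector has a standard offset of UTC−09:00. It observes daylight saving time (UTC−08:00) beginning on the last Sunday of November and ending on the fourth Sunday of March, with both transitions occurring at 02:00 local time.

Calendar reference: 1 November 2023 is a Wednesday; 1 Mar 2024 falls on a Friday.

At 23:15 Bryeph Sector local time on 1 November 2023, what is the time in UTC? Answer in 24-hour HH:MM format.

1 November 2023 is a Wednesday, so Sundays fall on 5, 12, 19, 26; the last is November 26.
1 March 2024 is a Friday, so the first Sunday is March 3 and the fourth is March 24.
1 November 2023 is outside the daylight-saving period (26 November 2023 – 24 March 2024), so Bryeph Sector is on standard time, UTC−09:00.
23:15 local + 9h = 08:15 UTC (rolling into the next day, 2 November 2023).

08:15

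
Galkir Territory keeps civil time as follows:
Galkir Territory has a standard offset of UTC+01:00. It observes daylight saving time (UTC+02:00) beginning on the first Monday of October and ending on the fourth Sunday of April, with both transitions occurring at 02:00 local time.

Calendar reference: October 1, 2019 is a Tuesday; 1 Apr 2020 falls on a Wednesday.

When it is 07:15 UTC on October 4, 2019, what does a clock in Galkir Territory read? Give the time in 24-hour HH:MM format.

1 October 2019 is a Tuesday, so the first Monday is October 7.
1 April 2020 is a Wednesday, so the first Sunday is April 5 and the fourth is April 26.
At the standard offset (UTC+01:00), 07:15 UTC + 1h = 08:15 Galkir Territory standard time.
Daylight saving runs 7 October 2019 – 26 April 2020; the standard-time date in Galkir Territory, October 4, 2019, is outside that window, so Galkir Territory is on standard time at UTC+01:00.
07:15 UTC + 1h = 08:15 local.

08:15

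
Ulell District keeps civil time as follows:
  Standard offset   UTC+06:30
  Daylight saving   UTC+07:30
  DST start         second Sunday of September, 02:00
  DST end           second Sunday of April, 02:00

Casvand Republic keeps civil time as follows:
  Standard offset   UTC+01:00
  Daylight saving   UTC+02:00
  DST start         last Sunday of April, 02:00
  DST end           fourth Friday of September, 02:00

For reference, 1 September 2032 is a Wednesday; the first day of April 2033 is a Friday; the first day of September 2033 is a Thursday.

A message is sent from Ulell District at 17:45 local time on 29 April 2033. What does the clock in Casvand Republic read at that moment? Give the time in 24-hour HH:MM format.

13:15

1 September 2032 is a Wednesday, so the first Sunday is September 5 and the second is September 12.
1 April 2033 is a Friday, so the first Sunday is April 3 and the second is April 10.
29 April 2033 does not fall between 12 September 2032 and 10 April 2033, so daylight saving is not in effect and Ulell District is at UTC+06:30.
17:45 Ulell District − 6h30m = 11:15 UTC.
1 April 2033 is a Friday, so Sundays fall on 3, 10, 17, 24; the last is April 24.
1 September 2033 is a Thursday, so the first Friday is September 2 and the fourth is September 23.
At the standard offset (UTC+01:00), 11:15 UTC + 1h = 12:15 Casvand Republic standard time.
The standard-time date in Casvand Republic, 29 April 2033, falls between 24 April and 23 September, so daylight saving is in effect and Casvand Republic is at UTC+02:00.
11:15 UTC + 2h = 13:15 Casvand Republic.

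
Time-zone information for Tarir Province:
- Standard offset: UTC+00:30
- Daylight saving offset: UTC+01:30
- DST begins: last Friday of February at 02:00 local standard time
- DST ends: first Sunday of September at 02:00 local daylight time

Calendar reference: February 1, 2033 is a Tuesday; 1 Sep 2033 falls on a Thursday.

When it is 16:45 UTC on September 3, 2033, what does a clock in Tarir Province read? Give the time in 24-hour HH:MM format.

18:15

1 February 2033 is a Tuesday, so Fridays fall on 4, 11, 18, 25; the last is February 25.
1 September 2033 is a Thursday, so the first Sunday is September 4.
At the standard offset (UTC+00:30), 16:45 UTC + 0h30m = 17:15 Tarir Province standard time.
Daylight saving runs 25 February – 4 September; the standard-time date in Tarir Province, September 3, 2033, is inside that window, so Tarir Province is at UTC+01:30.
16:45 UTC + 1h30m = 18:15 local.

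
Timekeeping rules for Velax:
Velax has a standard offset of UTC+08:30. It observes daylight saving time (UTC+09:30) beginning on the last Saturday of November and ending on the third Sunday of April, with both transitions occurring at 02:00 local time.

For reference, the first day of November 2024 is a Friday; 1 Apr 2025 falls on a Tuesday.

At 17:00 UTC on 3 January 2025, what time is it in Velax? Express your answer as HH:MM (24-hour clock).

1 November 2024 is a Friday, so Saturdays fall on 2, 9, 16, 23, 30; the last is November 30.
1 April 2025 is a Tuesday, so the first Sunday is April 6 and the third is April 20.
At the standard offset (UTC+08:30), 17:00 UTC + 8h30m = 01:30 Velax standard time (rolling into the next day, 4 January 2025).
Daylight saving runs 30 November 2024 – 20 April 2025; the standard-time date in Velax, 4 January 2025, is inside that window, so Velax is at UTC+09:30.
17:00 UTC + 9h30m = 02:30 local (rolling into the next day, 4 January 2025).

02:30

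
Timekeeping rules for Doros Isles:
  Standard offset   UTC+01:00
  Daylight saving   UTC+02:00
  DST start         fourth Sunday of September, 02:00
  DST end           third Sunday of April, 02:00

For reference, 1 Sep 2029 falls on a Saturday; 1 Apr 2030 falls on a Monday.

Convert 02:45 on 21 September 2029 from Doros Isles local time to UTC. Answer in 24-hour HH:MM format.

1 September 2029 is a Saturday, so the first Sunday is September 2 and the fourth is September 23.
1 April 2030 is a Monday, so the first Sunday is April 7 and the third is April 21.
Daylight saving runs 23 September 2029 – 21 April 2030; 21 September 2029 is outside that window, so Doros Isles is on standard time at UTC+01:00.
02:45 local − 1h = 01:45 UTC.

01:45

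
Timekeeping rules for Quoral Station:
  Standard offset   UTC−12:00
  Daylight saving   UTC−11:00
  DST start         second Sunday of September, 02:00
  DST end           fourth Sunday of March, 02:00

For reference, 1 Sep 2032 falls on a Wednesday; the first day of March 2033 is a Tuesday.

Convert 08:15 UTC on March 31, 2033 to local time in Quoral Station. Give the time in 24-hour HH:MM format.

1 September 2032 is a Wednesday, so the first Sunday is September 5 and the second is September 12.
1 March 2033 is a Tuesday, so the first Sunday is March 6 and the fourth is March 27.
At the standard offset (UTC−12:00), 08:15 UTC − 12h = 20:15 Quoral Station standard time (rolling into the previous day, 30 March 2033).
The standard-time date in Quoral Station, March 30, 2033, is outside the daylight-saving period (12 September 2032 – 27 March 2033), so Quoral Station is on standard time, UTC−12:00.
08:15 UTC − 12h = 20:15 local (rolling into the previous day, 30 March 2033).

20:15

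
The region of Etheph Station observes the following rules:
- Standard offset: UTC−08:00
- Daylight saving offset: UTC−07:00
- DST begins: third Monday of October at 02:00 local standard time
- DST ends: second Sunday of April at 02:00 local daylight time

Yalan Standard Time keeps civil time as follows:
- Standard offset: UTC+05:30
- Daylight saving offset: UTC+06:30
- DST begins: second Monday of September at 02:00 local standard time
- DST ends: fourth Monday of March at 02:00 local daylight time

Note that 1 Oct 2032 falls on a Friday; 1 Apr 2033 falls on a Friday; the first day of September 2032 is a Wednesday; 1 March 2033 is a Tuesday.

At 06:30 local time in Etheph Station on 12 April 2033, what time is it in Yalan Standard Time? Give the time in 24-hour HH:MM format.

1 October 2032 is a Friday, so the first Monday is October 4 and the third is October 18.
1 April 2033 is a Friday, so the first Sunday is April 3 and the second is April 10.
12 April 2033 does not fall between 18 October 2032 and 10 April 2033, so daylight saving is not in effect and Etheph Station is at UTC−08:00.
06:30 Etheph Station + 8h = 14:30 UTC.
1 September 2032 is a Wednesday, so the first Monday is September 6 and the second is September 13.
1 March 2033 is a Tuesday, so the first Monday is March 7 and the fourth is March 28.
At the standard offset (UTC+05:30), 14:30 UTC + 5h30m = 20:00 Yalan Standard Time standard time.
Daylight saving runs 13 September 2032 – 28 March 2033; the standard-time date in Yalan Standard Time, 12 April 2033, is outside that window, so Yalan Standard Time is on standard time at UTC+05:30.
14:30 UTC + 5h30m = 20:00 Yalan Standard Time.

20:00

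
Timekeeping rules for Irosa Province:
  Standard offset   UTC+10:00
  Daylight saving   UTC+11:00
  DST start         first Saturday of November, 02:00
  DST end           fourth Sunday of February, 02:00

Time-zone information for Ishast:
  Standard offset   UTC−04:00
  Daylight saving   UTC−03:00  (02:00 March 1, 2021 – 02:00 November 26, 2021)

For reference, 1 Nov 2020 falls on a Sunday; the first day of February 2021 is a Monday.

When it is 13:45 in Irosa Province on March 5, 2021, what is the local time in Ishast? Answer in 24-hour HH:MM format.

00:45

1 November 2020 is a Sunday, so the first Saturday is November 7.
1 February 2021 is a Monday, so the first Sunday is February 7 and the fourth is February 28.
Daylight saving runs 7 November 2020 – 28 February 2021; March 5, 2021 is outside that window, so Irosa Province is on standard time at UTC+10:00.
13:45 Irosa Province − 10h = 03:45 UTC.
At the standard offset (UTC−04:00), 03:45 UTC − 4h = 23:45 Ishast standard time (rolling into the previous day, 4 March 2021).
The standard-time date in Ishast, March 4, 2021, lies within the daylight-saving period (1 March – 26 November), so Ishast is on daylight time, UTC−03:00.
03:45 UTC − 3h = 00:45 Ishast.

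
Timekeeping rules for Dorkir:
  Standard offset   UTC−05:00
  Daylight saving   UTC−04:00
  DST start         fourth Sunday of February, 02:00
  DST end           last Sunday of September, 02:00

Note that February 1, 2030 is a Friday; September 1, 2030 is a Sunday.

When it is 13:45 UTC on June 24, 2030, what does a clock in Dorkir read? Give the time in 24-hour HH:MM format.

1 February 2030 is a Friday, so the first Sunday is February 3 and the fourth is February 24.
1 September 2030 is a Sunday, so Sundays fall on 1, 8, 15, 22, 29; the last is September 29.
At the standard offset (UTC−05:00), 13:45 UTC − 5h = 08:45 Dorkir standard time.
Daylight saving runs 24 February – 29 September; the standard-time date in Dorkir, June 24, 2030, is inside that window, so Dorkir is at UTC−04:00.
13:45 UTC − 4h = 09:45 local.

09:45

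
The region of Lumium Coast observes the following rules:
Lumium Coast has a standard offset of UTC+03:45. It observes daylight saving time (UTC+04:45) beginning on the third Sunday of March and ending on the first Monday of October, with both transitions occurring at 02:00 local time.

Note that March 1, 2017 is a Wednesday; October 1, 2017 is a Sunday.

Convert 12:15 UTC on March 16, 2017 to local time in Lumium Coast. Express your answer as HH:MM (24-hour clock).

16:00

1 March 2017 is a Wednesday, so the first Sunday is March 5 and the third is March 19.
1 October 2017 is a Sunday, so the first Monday is October 2.
At the standard offset (UTC+03:45), 12:15 UTC + 3h45m = 16:00 Lumium Coast standard time.
The standard-time date in Lumium Coast, March 16, 2017, does not fall between 19 March and 2 October, so daylight saving is not in effect and Lumium Coast is at UTC+03:45.
12:15 UTC + 3h45m = 16:00 local.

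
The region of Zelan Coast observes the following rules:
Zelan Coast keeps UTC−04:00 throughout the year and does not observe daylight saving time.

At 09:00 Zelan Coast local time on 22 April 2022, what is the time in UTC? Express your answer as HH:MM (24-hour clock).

Zelan Coast has no daylight saving, so its offset is UTC−04:00 year-round.
09:00 local + 4h = 13:00 UTC.

13:00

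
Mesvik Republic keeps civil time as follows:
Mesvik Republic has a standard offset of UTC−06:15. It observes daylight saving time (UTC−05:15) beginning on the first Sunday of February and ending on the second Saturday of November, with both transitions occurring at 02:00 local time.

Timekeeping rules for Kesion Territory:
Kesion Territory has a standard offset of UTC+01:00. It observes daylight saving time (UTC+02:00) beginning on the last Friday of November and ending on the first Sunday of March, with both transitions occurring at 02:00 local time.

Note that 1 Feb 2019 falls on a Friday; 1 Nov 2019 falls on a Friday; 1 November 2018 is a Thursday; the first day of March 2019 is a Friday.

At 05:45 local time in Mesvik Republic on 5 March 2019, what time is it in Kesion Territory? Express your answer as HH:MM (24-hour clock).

12:00

1 February 2019 is a Friday, so the first Sunday is February 3.
1 November 2019 is a Friday, so the first Saturday is November 2 and the second is November 9.
5 March 2019 lies within the daylight-saving period (3 February – 9 November), so Mesvik Republic is on daylight time, UTC−05:15.
05:45 Mesvik Republic + 5h15m = 11:00 UTC.
1 November 2018 is a Thursday, so Fridays fall on 2, 9, 16, 23, 30; the last is November 30.
1 March 2019 is a Friday, so the first Sunday is March 3.
At the standard offset (UTC+01:00), 11:00 UTC + 1h = 12:00 Kesion Territory standard time.
The standard-time date in Kesion Territory, 5 March 2019, is outside the daylight-saving period (30 November 2018 – 3 March 2019), so Kesion Territory is on standard time, UTC+01:00.
11:00 UTC + 1h = 12:00 Kesion Territory.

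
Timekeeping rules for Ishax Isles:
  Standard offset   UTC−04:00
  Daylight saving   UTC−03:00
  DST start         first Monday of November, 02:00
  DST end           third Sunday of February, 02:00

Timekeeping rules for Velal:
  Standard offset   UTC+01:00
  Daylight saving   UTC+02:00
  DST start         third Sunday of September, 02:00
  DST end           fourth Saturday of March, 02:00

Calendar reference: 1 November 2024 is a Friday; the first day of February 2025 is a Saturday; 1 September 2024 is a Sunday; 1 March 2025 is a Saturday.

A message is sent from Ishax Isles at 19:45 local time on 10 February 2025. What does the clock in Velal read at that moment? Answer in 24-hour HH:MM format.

1 November 2024 is a Friday, so the first Monday is November 4.
1 February 2025 is a Saturday, so the first Sunday is February 2 and the third is February 16.
Daylight saving runs 4 November 2024 – 16 February 2025; 10 February 2025 is inside that window, so Ishax Isles is at UTC−03:00.
19:45 Ishax Isles + 3h = 22:45 UTC.
1 September 2024 is a Sunday, so the first Sunday is September 1 and the third is September 15.
1 March 2025 is a Saturday, so the first Saturday is March 1 and the fourth is March 22.
At the standard offset (UTC+01:00), 22:45 UTC + 1h = 23:45 Velal standard time.
The standard-time date in Velal, 10 February 2025, lies within the daylight-saving period (15 September 2024 – 22 March 2025), so Velal is on daylight time, UTC+02:00.
22:45 UTC + 2h = 00:45 Velal (rolling into the next day, 11 February 2025).

00:45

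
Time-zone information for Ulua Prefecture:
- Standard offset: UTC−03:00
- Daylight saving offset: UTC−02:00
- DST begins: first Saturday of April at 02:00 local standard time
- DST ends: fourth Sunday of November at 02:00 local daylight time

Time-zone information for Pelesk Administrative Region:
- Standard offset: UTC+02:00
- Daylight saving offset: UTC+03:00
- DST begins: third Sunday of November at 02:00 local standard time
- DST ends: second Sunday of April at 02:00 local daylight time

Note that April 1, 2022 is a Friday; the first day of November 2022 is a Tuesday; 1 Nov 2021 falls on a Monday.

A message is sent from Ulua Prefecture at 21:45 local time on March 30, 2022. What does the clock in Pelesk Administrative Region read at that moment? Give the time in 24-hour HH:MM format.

03:45

1 April 2022 is a Friday, so the first Saturday is April 2.
1 November 2022 is a Tuesday, so the first Sunday is November 6 and the fourth is November 27.
March 30, 2022 does not fall between 2 April and 27 November, so daylight saving is not in effect and Ulua Prefecture is at UTC−03:00.
21:45 Ulua Prefecture + 3h = 00:45 UTC (rolling into the next day, 31 March 2022).
1 November 2021 is a Monday, so the first Sunday is November 7 and the third is November 21.
1 April 2022 is a Friday, so the first Sunday is April 3 and the second is April 10.
At the standard offset (UTC+02:00), 00:45 UTC + 2h = 02:45 Pelesk Administrative Region standard time.
The standard-time date in Pelesk Administrative Region, March 31, 2022, lies within the daylight-saving period (21 November 2021 – 10 April 2022), so Pelesk Administrative Region is on daylight time, UTC+03:00.
00:45 UTC + 3h = 03:45 Pelesk Administrative Region.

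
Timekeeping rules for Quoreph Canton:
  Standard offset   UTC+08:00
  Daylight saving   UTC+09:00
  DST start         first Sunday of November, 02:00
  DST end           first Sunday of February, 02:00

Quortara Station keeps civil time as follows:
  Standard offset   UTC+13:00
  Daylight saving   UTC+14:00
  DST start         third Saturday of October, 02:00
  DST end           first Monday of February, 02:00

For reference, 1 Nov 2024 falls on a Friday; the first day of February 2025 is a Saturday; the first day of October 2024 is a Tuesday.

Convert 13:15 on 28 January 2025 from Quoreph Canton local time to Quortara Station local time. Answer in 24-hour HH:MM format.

1 November 2024 is a Friday, so the first Sunday is November 3.
1 February 2025 is a Saturday, so the first Sunday is February 2.
Daylight saving runs 3 November 2024 – 2 February 2025; 28 January 2025 is inside that window, so Quoreph Canton is at UTC+09:00.
13:15 Quoreph Canton − 9h = 04:15 UTC.
1 October 2024 is a Tuesday, so the first Saturday is October 5 and the third is October 19.
1 February 2025 is a Saturday, so the first Monday is February 3.
At the standard offset (UTC+13:00), 04:15 UTC + 13h = 17:15 Quortara Station standard time.
The standard-time date in Quortara Station, 28 January 2025, lies within the daylight-saving period (19 October 2024 – 3 February 2025), so Quortara Station is on daylight time, UTC+14:00.
04:15 UTC + 14h = 18:15 Quortara Station.

18:15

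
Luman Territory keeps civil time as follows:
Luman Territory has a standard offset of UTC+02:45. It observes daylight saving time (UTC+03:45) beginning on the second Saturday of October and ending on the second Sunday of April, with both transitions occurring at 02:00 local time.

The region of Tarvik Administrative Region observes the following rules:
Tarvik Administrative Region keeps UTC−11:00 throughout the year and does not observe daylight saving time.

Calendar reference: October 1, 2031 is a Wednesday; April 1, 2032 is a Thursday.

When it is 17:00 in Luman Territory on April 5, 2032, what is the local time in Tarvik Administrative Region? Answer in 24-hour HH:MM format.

02:15

1 October 2031 is a Wednesday, so the first Saturday is October 4 and the second is October 11.
1 April 2032 is a Thursday, so the first Sunday is April 4 and the second is April 11.
Daylight saving runs 11 October 2031 – 11 April 2032; April 5, 2032 is inside that window, so Luman Territory is at UTC+03:45.
17:00 Luman Territory − 3h45m = 13:15 UTC.
Tarvik Administrative Region stays on UTC−11:00 all year.
13:15 UTC − 11h = 02:15 Tarvik Administrative Region.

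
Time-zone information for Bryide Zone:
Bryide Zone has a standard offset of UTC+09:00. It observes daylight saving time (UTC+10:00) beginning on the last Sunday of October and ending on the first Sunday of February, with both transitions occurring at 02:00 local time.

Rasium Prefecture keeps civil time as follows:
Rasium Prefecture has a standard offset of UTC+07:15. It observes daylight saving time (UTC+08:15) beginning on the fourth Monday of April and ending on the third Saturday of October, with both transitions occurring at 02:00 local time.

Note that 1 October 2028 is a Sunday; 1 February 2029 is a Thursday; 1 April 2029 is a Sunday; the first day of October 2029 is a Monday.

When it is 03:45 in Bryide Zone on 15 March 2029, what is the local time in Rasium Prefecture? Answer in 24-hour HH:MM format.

1 October 2028 is a Sunday, so Sundays fall on 1, 8, 15, 22, 29; the last is October 29.
1 February 2029 is a Thursday, so the first Sunday is February 4.
15 March 2029 is outside the daylight-saving period (29 October 2028 – 4 February 2029), so Bryide Zone is on standard time, UTC+09:00.
03:45 Bryide Zone − 9h = 18:45 UTC (rolling into the previous day, 14 March 2029).
1 April 2029 is a Sunday, so the first Monday is April 2 and the fourth is April 23.
1 October 2029 is a Monday, so the first Saturday is October 6 and the third is October 20.
At the standard offset (UTC+07:15), 18:45 UTC + 7h15m = 02:00 Rasium Prefecture standard time (rolling into the next day, 15 March 2029).
Daylight saving runs 23 April – 20 October; the standard-time date in Rasium Prefecture, 15 March 2029, is outside that window, so Rasium Prefecture is on standard time at UTC+07:15.
18:45 UTC + 7h15m = 02:00 Rasium Prefecture (rolling into the next day, 15 March 2029).

02:00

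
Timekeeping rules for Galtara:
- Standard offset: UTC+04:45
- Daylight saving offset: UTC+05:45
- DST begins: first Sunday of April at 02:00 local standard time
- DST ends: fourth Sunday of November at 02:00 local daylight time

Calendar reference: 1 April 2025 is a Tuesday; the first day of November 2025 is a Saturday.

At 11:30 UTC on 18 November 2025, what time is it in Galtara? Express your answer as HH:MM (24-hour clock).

1 April 2025 is a Tuesday, so the first Sunday is April 6.
1 November 2025 is a Saturday, so the first Sunday is November 2 and the fourth is November 23.
At the standard offset (UTC+04:45), 11:30 UTC + 4h45m = 16:15 Galtara standard time.
The standard-time date in Galtara, 18 November 2025, lies within the daylight-saving period (6 April – 23 November), so Galtara is on daylight time, UTC+05:45.
11:30 UTC + 5h45m = 17:15 local.

17:15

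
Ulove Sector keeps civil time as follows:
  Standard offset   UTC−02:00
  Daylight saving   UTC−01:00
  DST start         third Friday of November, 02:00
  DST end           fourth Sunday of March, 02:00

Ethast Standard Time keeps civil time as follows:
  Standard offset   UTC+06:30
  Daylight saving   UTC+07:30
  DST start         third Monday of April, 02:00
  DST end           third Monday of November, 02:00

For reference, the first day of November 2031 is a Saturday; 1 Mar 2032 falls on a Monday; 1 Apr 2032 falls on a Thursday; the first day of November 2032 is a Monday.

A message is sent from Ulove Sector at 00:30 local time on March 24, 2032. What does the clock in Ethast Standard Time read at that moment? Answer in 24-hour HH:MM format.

08:00

1 November 2031 is a Saturday, so the first Friday is November 7 and the third is November 21.
1 March 2032 is a Monday, so the first Sunday is March 7 and the fourth is March 28.
Daylight saving runs 21 November 2031 – 28 March 2032; March 24, 2032 is inside that window, so Ulove Sector is at UTC−01:00.
00:30 Ulove Sector + 1h = 01:30 UTC.
1 April 2032 is a Thursday, so the first Monday is April 5 and the third is April 19.
1 November 2032 is a Monday, so the first Monday is November 1 and the third is November 15.
At the standard offset (UTC+06:30), 01:30 UTC + 6h30m = 08:00 Ethast Standard Time standard time.
The standard-time date in Ethast Standard Time, March 24, 2032, is outside the daylight-saving period (19 April – 15 November), so Ethast Standard Time is on standard time, UTC+06:30.
01:30 UTC + 6h30m = 08:00 Ethast Standard Time.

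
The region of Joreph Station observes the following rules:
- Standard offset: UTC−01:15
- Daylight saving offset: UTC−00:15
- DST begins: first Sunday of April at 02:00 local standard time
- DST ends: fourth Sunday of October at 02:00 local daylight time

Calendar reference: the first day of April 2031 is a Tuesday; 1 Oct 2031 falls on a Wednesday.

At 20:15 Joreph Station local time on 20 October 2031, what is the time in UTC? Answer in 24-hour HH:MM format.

1 April 2031 is a Tuesday, so the first Sunday is April 6.
1 October 2031 is a Wednesday, so the first Sunday is October 5 and the fourth is October 26.
20 October 2031 falls between 6 April and 26 October, so daylight saving is in effect and Joreph Station is at UTC−00:15.
20:15 local + 0h15m = 20:30 UTC.

20:30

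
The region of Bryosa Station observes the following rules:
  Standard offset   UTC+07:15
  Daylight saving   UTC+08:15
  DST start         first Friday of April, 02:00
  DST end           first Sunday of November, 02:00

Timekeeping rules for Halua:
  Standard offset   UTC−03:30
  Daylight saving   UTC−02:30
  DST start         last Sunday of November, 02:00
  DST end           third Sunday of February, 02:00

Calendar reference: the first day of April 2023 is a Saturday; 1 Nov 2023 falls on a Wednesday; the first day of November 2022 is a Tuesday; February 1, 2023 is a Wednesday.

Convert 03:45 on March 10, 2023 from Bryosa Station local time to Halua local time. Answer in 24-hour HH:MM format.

17:00

1 April 2023 is a Saturday, so the first Friday is April 7.
1 November 2023 is a Wednesday, so the first Sunday is November 5.
March 10, 2023 is outside the daylight-saving period (7 April – 5 November), so Bryosa Station is on standard time, UTC+07:15.
03:45 Bryosa Station − 7h15m = 20:30 UTC (rolling into the previous day, 9 March 2023).
1 November 2022 is a Tuesday, so Sundays fall on 6, 13, 20, 27; the last is November 27.
1 February 2023 is a Wednesday, so the first Sunday is February 5 and the third is February 19.
At the standard offset (UTC−03:30), 20:30 UTC − 3h30m = 17:00 Halua standard time.
The standard-time date in Halua, March 9, 2023, does not fall between 27 November 2022 and 19 February 2023, so daylight saving is not in effect and Halua is at UTC−03:30.
20:30 UTC − 3h30m = 17:00 Halua.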